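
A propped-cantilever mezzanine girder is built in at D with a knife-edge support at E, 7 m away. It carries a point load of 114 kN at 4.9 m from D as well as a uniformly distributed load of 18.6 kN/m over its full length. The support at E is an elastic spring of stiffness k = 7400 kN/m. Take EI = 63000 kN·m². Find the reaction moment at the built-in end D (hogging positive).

M_D = 277.7 kN·m

Release the roller at E. Primary structure: cantilever fixed at D.
Deflection at E on the released cantilever, summing each load's contribution:
  point load 114 at a = 4.9: Pa²(3L − a)/(6EI) = 7345/EI
  UDL 18.6: wL⁴/(8EI) = 5582/EI
  δ_0 = 12927/EI
Tip deflection under a unit load at E: L³/(3EI) = 114.3/EI.
With EI = 63000 kN·m²: δ_0 = 0.20519 m and δ_{EE} = 0.001815 m/kN.
Compatibility — the spring shortens by R_E/k under the reaction it provides: δ_0 − R_E·δ_{EE} = R_E/k. With 1/k = 0.000135 m/kN, R_E = δ_0 / (δ_{EE} + 1/k) = 0.20519 / (0.001815 + 0.000135) = 105.2 kN.
Moment equilibrium about D: M_D = Σ(load moments about D) − R_E·L = 1014 − 105.2×7 = 277.7 kN·m.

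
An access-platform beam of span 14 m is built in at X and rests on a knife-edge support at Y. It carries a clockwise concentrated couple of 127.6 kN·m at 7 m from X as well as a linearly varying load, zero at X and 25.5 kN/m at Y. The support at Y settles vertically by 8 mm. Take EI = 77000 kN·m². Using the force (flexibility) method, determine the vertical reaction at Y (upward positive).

R_Y = 107.8 kN

Take the reaction at Y as the redundant and release it; the primary structure is a cantilever fixed at X.
Deflection at Y on the released cantilever, summing each load's contribution:
  clockwise couple 127.6 at a = 7: M₀a(2L − a)/(2EI) = 9379/EI
  triangular load, peak 25.5 at the free end: 11w₀L⁴/(120EI) = 89797/EI
  δ_0 = 99176/EI
Tip deflection under a unit load at Y: L³/(3EI) = 914.7/EI.
With EI = 77000 kN·m²: δ_0 = 1.288 m and δ_{YY} = 0.011879 m/kN.
Compatibility — the beam at Y must follow the support down by 0.008 m: δ_0 − R_Y·δ_{YY} = 0.008, so R_Y = (1.288 − 0.008)/0.011879 = 107.8 kN.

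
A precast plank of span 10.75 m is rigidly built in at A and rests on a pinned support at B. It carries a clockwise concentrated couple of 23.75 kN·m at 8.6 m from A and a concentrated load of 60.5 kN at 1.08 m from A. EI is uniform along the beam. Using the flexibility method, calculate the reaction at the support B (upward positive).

R_B = 4.067 kN

Remove the prop at B; the released (primary) structure is a cantilever built in at A.
Free-end deflection of the primary structure under the applied loading (downward +):
  clockwise couple 23.75 at a = 8.6: M₀a(2L − a)/(2EI) = 1317/EI
  point load 60.5 at a = 1.08: Pa²(3L − a)/(6EI) = 366.6/EI
  δ_0 = 1684/EI
Flexibility coefficient — unit upward force at B: δ_{BB} = L³/(3EI) = 414.1/EI.
The prop prevents deflection at B: R_B = δ_0/δ_{BB} = 1684/414.1 = 4.067 kN.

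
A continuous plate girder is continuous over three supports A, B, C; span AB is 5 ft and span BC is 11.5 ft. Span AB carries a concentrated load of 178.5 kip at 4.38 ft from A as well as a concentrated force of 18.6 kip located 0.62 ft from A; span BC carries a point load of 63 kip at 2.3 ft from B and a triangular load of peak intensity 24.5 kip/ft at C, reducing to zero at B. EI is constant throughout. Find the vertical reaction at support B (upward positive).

Insert a hinge at B; M_B is the redundant, and each span becomes simply supported.
Rotations at B on the released spans (each span's end-slope, ×1/EI):
  span AB: point load 178.5 at a = 4.38: Pab(L + a)/(6LEI) = 151.6/EI
  span AB: point load 18.6 at a = 0.62: Pab(L + a)/(6LEI) = 9.462/EI
  span BC: point load 63 at a = 2.3: Pab(L + b)/(6LEI) = 399.9/EI
  span BC: triangular load, peak 24.5: 7w₀L³/(360EI) = 724.5/EI
  relative rotation θ_0 = (161 + 1124)/EI = 1285/EI
A unit hogging moment at B produces rotation L₁/(3EI) + L₂/(3EI) = 5.5/EI.
Compatibility: M_B·(L₁+L₂)/(3EI) = θ_0, giving M_B = 233.7 kip·ft (hogging).
Span AB, ΣM about A with M_B applied at B: R_B^{AB}·5 = 793.4 + 233.7, so R_B^{AB} = 205.4 kip and R_A = 197.1 − 205.4 = -8.317 kip.
Span BC, ΣM about C: R_B^{BC}·11.5 = 1120 + 233.7, so R_B^{BC} = 117.7 kip and R_C = 203.9 − 117.7 = 86.19 kip.
R_B = 205.4 + 117.7 = 323.1 kip.

R_B = 323.1 kip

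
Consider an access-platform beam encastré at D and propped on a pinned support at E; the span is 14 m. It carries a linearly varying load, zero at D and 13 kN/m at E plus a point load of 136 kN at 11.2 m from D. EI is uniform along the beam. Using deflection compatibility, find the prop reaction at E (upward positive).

R_E = 145.8 kN

Release the roller at E. Primary structure: cantilever fixed at D.
Primary-structure tip deflection at E by superposition:
  triangular load, peak 13 at the free end: 11w₀L⁴/(120EI) = 45779/EI
  point load 136 at a = 11.2: Pa²(3L − a)/(6EI) = 87574/EI
  δ_0 = 133353/EI
Flexibility coefficient — unit upward force at E: δ_{EE} = L³/(3EI) = 914.7/EI.
Compatibility at E: δ_0 − R_E·δ_{EE} = 0, so R_E = 133353/914.7 = 145.8 kN.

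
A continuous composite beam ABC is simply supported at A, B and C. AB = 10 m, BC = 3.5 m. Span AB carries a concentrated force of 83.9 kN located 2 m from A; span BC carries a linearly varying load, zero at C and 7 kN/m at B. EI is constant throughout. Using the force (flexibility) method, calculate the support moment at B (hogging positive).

Insert a hinge at B; M_B is the redundant, and each span becomes simply supported.
Discontinuity in slope at B on the released structure — sum the simple-span end rotations:
  span AB: point load 83.9 at a = 2: Pab(L + a)/(6LEI) = 268.5/EI
  span BC: triangular load, peak 7: w₀L³/(45EI) = 6.669/EI
  relative rotation θ_0 = (268.5 + 6.669)/EI = 275.1/EI
A unit hogging moment at B produces rotation L₁/(3EI) + L₂/(3EI) = 4.5/EI.
Compatibility: M_B·(L₁+L₂)/(3EI) = θ_0, giving M_B = 61.14 kN·m (hogging).

M_B = 61.14 kN·m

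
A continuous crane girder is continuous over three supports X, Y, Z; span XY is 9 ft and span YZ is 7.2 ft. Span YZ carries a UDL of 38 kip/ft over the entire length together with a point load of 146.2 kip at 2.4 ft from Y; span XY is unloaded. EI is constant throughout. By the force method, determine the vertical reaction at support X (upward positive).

R_X = -21.79 kip

Take M_Y as the redundant. Released structure: two simple spans XY and YZ with a hinge at Y.
End slopes at the hinge Y, treating each span as simply supported:
  span YZ: UDL 38: wL³/(24EI) = 591/EI
  span YZ: point load 146.2 at a = 2.4: Pab(L + b)/(6LEI) = 467.8/EI
  relative rotation θ_0 = (0 + 1059)/EI = 1059/EI
A unit hogging moment at Y produces rotation L₁/(3EI) + L₂/(3EI) = 5.4/EI.
Slope continuity at Y: θ_0 = M_Y·5.4/EI, so M_Y = 1059/5.4 = 196.1 kip·ft (hogging).
Span XY, ΣM about X with M_Y applied at Y: R_Y^{XY}·9 = 0 + 196.1, so R_Y^{XY} = 21.79 kip and R_X = 0 − 21.79 = -21.79 kip.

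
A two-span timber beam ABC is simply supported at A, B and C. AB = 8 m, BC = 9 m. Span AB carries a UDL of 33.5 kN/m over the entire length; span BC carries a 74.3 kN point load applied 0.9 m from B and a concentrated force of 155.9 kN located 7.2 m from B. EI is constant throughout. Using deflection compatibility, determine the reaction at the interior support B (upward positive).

R_B = 285.8 kN

Insert a hinge at B; M_B is the redundant, and each span becomes simply supported.
Rotations at B on the released spans (each span's end-slope, ×1/EI):
  span AB: UDL 33.5: wL³/(24EI) = 714.7/EI
  span BC: point load 74.3 at a = 0.9: Pab(L + b)/(6LEI) = 171.5/EI
  span BC: point load 155.9 at a = 7.2: Pab(L + b)/(6LEI) = 404.1/EI
  relative rotation θ_0 = (714.7 + 575.6)/EI = 1290/EI
A unit hogging moment at B produces rotation L₁/(3EI) + L₂/(3EI) = 5.667/EI.
Slope continuity at B: θ_0 = M_B·5.667/EI, so M_B = 1290/5.667 = 227.7 kN·m (hogging).
Span AB, ΣM about A with M_B applied at B: R_B^{AB}·8 = 1072 + 227.7, so R_B^{AB} = 162.5 kN and R_A = 268 − 162.5 = 105.5 kN.
Span BC, ΣM about C: R_B^{BC}·9 = 882.5 + 227.7, so R_B^{BC} = 123.3 kN and R_C = 230.2 − 123.3 = 106.9 kN.
R_B = 162.5 + 123.3 = 285.8 kN.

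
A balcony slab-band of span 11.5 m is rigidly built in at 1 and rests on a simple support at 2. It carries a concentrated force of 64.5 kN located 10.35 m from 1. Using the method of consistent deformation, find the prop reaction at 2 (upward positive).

Choose R_2 as the redundant. The primary structure is the cantilever fixed at 1.
Deflection at 2 on the released cantilever, summing each load's contribution:
  point load 64.5 at a = 10.35: Pa²(3L − a)/(6EI) = 27810/EI
Tip deflection under a unit load at 2: L³/(3EI) = 507/EI.
Compatibility at 2: δ_0 − R_2·δ_{22} = 0, so R_2 = 27810/507 = 54.86 kN.

R_2 = 54.86 kN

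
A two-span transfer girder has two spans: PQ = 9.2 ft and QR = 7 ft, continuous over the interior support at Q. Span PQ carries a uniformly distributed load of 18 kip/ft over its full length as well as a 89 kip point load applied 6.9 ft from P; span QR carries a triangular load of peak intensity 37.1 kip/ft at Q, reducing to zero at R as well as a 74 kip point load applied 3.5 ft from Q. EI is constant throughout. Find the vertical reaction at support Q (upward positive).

R_Q = 343.2 kip

Release continuity at Q by inserting a hinge; the redundant is the internal moment M_Q. The primary structure is two simply-supported spans PQ and QR.
Rotations at Q on the released spans (each span's end-slope, ×1/EI):
  span PQ: UDL 18: wL³/(24EI) = 584/EI
  span PQ: point load 89 at a = 6.9: Pab(L + a)/(6LEI) = 412/EI
  span QR: triangular load, peak 37.1: w₀L³/(45EI) = 282.8/EI
  span QR: point load 74 at a = 3.5: Pab(L + b)/(6LEI) = 226.6/EI
  relative rotation θ_0 = (996 + 509.4)/EI = 1505/EI
A unit hogging moment at Q produces rotation L₁/(3EI) + L₂/(3EI) = 5.4/EI.
Slope continuity at Q: θ_0 = M_Q·5.4/EI, so M_Q = 1505/5.4 = 278.8 kip·ft (hogging).
Span PQ, ΣM about P with M_Q applied at Q: R_Q^{PQ}·9.2 = 1376 + 278.8, so R_Q^{PQ} = 179.9 kip and R_P = 254.6 − 179.9 = 74.75 kip.
Span QR, ΣM about R: R_Q^{QR}·7 = 865 + 278.8, so R_Q^{QR} = 163.4 kip and R_R = 203.8 − 163.4 = 40.46 kip.
R_Q = 179.9 + 163.4 = 343.2 kip.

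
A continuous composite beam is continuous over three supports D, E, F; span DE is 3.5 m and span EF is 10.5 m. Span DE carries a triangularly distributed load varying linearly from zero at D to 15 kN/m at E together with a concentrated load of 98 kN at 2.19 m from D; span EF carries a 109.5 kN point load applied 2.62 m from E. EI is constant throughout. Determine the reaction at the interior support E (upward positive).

Insert a hinge at E; M_E is the redundant, and each span becomes simply supported.
Rotations at E on the released spans (each span's end-slope, ×1/EI):
  span DE: triangular load, peak 15: w₀L³/(45EI) = 14.29/EI
  span DE: point load 98 at a = 2.19: Pab(L + a)/(6LEI) = 76.18/EI
  span EF: point load 109.5 at a = 2.62: Pab(L + b)/(6LEI) = 659.5/EI
  relative rotation θ_0 = (90.47 + 659.5)/EI = 750/EI
A unit hogging moment at E produces rotation L₁/(3EI) + L₂/(3EI) = 4.667/EI.
Slope continuity at E: θ_0 = M_E·4.667/EI, so M_E = 750/4.667 = 160.7 kN·m (hogging).
Span DE, ΣM about D with M_E applied at E: R_E^{DE}·3.5 = 275.9 + 160.7, so R_E^{DE} = 124.7 kN and R_D = 124.2 − 124.7 = -0.4895 kN.
Span EF, ΣM about F: R_E^{EF}·10.5 = 862.9 + 160.7, so R_E^{EF} = 97.48 kN and R_F = 109.5 − 97.48 = 12.02 kN.
R_E = 124.7 + 97.48 = 222.2 kN.

R_E = 222.2 kN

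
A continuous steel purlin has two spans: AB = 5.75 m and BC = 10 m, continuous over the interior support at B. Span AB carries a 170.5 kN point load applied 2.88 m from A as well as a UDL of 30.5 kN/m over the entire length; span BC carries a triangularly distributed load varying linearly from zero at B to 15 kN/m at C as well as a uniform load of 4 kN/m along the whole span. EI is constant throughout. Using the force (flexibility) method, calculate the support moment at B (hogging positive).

Release continuity at B by inserting a hinge; the redundant is the internal moment M_B. The primary structure is two simply-supported spans AB and BC.
Discontinuity in slope at B on the released structure — sum the simple-span end rotations:
  span AB: point load 170.5 at a = 2.88: Pab(L + a)/(6LEI) = 352.5/EI
  span AB: UDL 30.5: wL³/(24EI) = 241.6/EI
  span BC: triangular load, peak 15: 7w₀L³/(360EI) = 291.7/EI
  span BC: UDL 4: wL³/(24EI) = 166.7/EI
  relative rotation θ_0 = (594.1 + 458.3)/EI = 1052/EI
A unit hogging moment at B produces rotation L₁/(3EI) + L₂/(3EI) = 5.25/EI.
Compatibility: M_B·(L₁+L₂)/(3EI) = θ_0, giving M_B = 200.5 kN·m (hogging).

M_B = 200.5 kN·m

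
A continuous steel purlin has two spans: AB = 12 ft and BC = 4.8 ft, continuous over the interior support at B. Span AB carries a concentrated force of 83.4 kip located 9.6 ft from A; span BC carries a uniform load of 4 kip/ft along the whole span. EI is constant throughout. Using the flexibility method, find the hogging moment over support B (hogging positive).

Insert a hinge at B; M_B is the redundant, and each span becomes simply supported.
End slopes at the hinge B, treating each span as simply supported:
  span AB: point load 83.4 at a = 9.6: Pab(L + a)/(6LEI) = 576.5/EI
  span BC: UDL 4: wL³/(24EI) = 18.43/EI
  relative rotation θ_0 = (576.5 + 18.43)/EI = 594.9/EI
A unit hogging moment at B produces rotation L₁/(3EI) + L₂/(3EI) = 5.6/EI.
Slope continuity at B: θ_0 = M_B·5.6/EI, so M_B = 594.9/5.6 = 106.2 kip·ft (hogging).

M_B = 106.2 kip·ft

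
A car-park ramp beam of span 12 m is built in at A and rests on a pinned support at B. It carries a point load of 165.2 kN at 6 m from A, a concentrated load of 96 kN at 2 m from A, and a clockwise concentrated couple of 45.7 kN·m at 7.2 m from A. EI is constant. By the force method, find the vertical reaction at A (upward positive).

R_A = 201 kN

Remove the prop at B; the released (primary) structure is a cantilever built in at A.
Primary-structure tip deflection at B by superposition:
  point load 165.2 at a = 6: Pa²(3L − a)/(6EI) = 29736/EI
  point load 96 at a = 2: Pa²(3L − a)/(6EI) = 2176/EI
  clockwise couple 45.7 at a = 7.2: M₀a(2L − a)/(2EI) = 2764/EI
  δ_0 = 34676/EI
Flexibility coefficient — unit upward force at B: δ_{BB} = L³/(3EI) = 576/EI.
Compatibility at B: δ_0 − R_B·δ_{BB} = 0, so R_B = 34676/576 = 60.2 kN.
Vertical equilibrium: R_A = ΣP − R_B = 261.2 − 60.2 = 201 kN.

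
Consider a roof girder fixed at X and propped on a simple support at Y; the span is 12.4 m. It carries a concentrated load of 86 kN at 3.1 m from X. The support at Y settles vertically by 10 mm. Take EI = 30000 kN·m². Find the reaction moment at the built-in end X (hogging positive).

M_X = 180.8 kN·m

Release the roller at Y. Primary structure: cantilever fixed at X.
Free-end deflection of the primary structure under the applied loading (downward +):
  point load 86 at a = 3.1: Pa²(3L − a)/(6EI) = 4697/EI
Flexibility coefficient — unit upward force at Y: δ_{YY} = L³/(3EI) = 635.5/EI.
With EI = 30000 kN·m²: δ_0 = 0.15657 m and δ_{YY} = 0.021185 m/kN.
Compatibility — the beam at Y must follow the support down by 0.01 m: δ_0 − R_Y·δ_{YY} = 0.01, so R_Y = (0.15657 − 0.01)/0.021185 = 6.919 kN.
Moment equilibrium about X: M_X = Σ(load moments about X) − R_Y·L = 266.6 − 6.919×12.4 = 180.8 kN·m.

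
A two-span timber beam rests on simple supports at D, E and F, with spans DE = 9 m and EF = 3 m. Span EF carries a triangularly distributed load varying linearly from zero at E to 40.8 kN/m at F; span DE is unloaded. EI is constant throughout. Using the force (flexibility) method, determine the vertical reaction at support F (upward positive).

R_F = 39.02 kN

Release continuity at E by inserting a hinge; the redundant is the internal moment M_E. The primary structure is two simply-supported spans DE and EF.
Discontinuity in slope at E on the released structure — sum the simple-span end rotations:
  span EF: triangular load, peak 40.8: 7w₀L³/(360EI) = 21.42/EI
  relative rotation θ_0 = (0 + 21.42)/EI = 21.42/EI
A unit hogging moment at E produces rotation L₁/(3EI) + L₂/(3EI) = 4/EI.
Compatibility: M_E·(L₁+L₂)/(3EI) = θ_0, giving M_E = 5.355 kN·m (hogging).
Span EF, ΣM about F: R_E^{EF}·3 = 61.2 + 5.355, so R_E^{EF} = 22.18 kN and R_F = 61.2 − 22.18 = 39.02 kN.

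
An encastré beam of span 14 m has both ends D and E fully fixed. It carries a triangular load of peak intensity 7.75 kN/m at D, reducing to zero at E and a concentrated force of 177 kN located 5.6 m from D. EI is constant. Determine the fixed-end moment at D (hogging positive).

M_D = 432.8 kN·m

Release both end moments; the primary structure is a simply-supported span DE with redundants M_D and M_E.
Simple-span end rotations at D and E under the given loads:
  at D: triangular load, peak 7.75: w₀L³/(45EI) = 472.6/EI
  at E: triangular load, peak 7.75: 7w₀L³/(360EI) = 413.5/EI
  at D: point load 177 at a = 5.6: Pab(L + b)/(6LEI) = 2220/EI
  at E: point load 177 at a = 5.6: Pab(L + a)/(6LEI) = 1943/EI
  θ_D0 = 2693/EI,  θ_E0 = 2356/EI
Flexibility coefficients: a unit moment at one end gives L/(3EI) there and L/(6EI) at the far end, so f₁₁ = f₂₂ = 4.667/EI and f₁₂ = f₂₁ = 2.333/EI.
Compatibility — zero rotation at each built-in end:
  4.667 M_D + 2.333 M_E = 2693
  2.333 M_D + 4.667 M_E = 2356
Solving the pair gives M_D = 432.8 kN·m and M_E = 288.5 kN·m (hogging).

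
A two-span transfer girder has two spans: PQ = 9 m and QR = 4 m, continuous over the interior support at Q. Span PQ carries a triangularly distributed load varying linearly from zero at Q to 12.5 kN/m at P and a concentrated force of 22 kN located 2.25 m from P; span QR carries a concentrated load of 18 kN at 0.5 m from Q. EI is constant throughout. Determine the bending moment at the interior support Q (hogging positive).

Take M_Q as the redundant. Released structure: two simple spans PQ and QR with a hinge at Q.
End slopes at the hinge Q, treating each span as simply supported:
  span PQ: triangular load, peak 12.5: 7w₀L³/(360EI) = 177.2/EI
  span PQ: point load 22 at a = 2.25: Pab(L + a)/(6LEI) = 69.61/EI
  span QR: point load 18 at a = 0.5: Pab(L + b)/(6LEI) = 9.844/EI
  relative rotation θ_0 = (246.8 + 9.844)/EI = 256.6/EI
A unit hogging moment at Q produces rotation L₁/(3EI) + L₂/(3EI) = 4.333/EI.
Compatibility: M_Q·(L₁+L₂)/(3EI) = θ_0, giving M_Q = 59.22 kN·m (hogging).

M_Q = 59.22 kN·m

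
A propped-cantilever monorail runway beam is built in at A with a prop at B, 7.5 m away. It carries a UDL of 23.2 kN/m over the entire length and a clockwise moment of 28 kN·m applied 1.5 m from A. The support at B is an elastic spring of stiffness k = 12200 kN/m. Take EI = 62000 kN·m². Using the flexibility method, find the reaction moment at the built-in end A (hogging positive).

M_A = 193.6 kN·m

Release the roller at B. Primary structure: cantilever fixed at A.
Primary-structure tip deflection at B by superposition:
  UDL 23.2: wL⁴/(8EI) = 9176/EI
  clockwise couple 28 at a = 1.5: M₀a(2L − a)/(2EI) = 283.5/EI
  δ_0 = 9459/EI
Flexibility coefficient — unit upward force at B: δ_{BB} = L³/(3EI) = 140.6/EI.
With EI = 62000 kN·m²: δ_0 = 0.15257 m and δ_{BB} = 0.002268 m/kN.
Compatibility — the spring shortens by R_B/k under the reaction it provides: δ_0 − R_B·δ_{BB} = R_B/k. With 1/k = 0.000082 m/kN, R_B = δ_0 / (δ_{BB} + 1/k) = 0.15257 / (0.002268 + 0.000082) = 64.92 kN.
Moment equilibrium about A: M_A = Σ(load moments about A) − R_B·L = 680.5 − 64.92×7.5 = 193.6 kN·m.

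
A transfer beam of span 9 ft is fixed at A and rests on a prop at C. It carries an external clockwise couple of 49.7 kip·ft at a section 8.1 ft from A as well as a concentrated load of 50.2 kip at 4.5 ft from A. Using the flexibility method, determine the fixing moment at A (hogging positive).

M_A = 60.61 kip·ft

Remove the prop at C; the released (primary) structure is a cantilever built in at A.
Primary-structure tip deflection at C by superposition:
  clockwise couple 49.7 at a = 8.1: M₀a(2L − a)/(2EI) = 1993/EI
  point load 50.2 at a = 4.5: Pa²(3L − a)/(6EI) = 3812/EI
  δ_0 = 5805/EI
Flexibility coefficient — unit upward force at C: δ_{CC} = L³/(3EI) = 243/EI.
Compatibility at C: δ_0 − R_C·δ_{CC} = 0, so R_C = 5805/243 = 23.89 kip.
Moment equilibrium about A: M_A = Σ(load moments about A) − R_C·L = 275.6 − 23.89×9 = 60.61 kip·ft.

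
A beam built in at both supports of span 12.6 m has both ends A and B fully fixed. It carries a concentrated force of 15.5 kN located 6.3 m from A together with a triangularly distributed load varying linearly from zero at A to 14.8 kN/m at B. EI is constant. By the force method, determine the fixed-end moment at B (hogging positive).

M_B = 141.9 kN·m

Release both end moments; the primary structure is a simply-supported span AB with redundants M_A and M_B.
On the primary (simply-supported) span, the end slopes from the loading are:
  at A: point load 15.5 at a = 6.3: Pab(L + b)/(6LEI) = 153.8/EI
  at B: point load 15.5 at a = 6.3: Pab(L + a)/(6LEI) = 153.8/EI
  at A: triangular load, peak 14.8: 7w₀L³/(360EI) = 575.7/EI
  at B: triangular load, peak 14.8: w₀L³/(45EI) = 657.9/EI
  θ_A0 = 729.5/EI,  θ_B0 = 811.7/EI
Flexibility coefficients: a unit moment at one end gives L/(3EI) there and L/(6EI) at the far end, so f₁₁ = f₂₂ = 4.2/EI and f₁₂ = f₂₁ = 2.1/EI.
Compatibility — zero rotation at each built-in end:
  4.2 M_A + 2.1 M_B = 729.5
  2.1 M_A + 4.2 M_B = 811.7
Solving the pair gives M_A = 102.7 kN·m and M_B = 141.9 kN·m (hogging).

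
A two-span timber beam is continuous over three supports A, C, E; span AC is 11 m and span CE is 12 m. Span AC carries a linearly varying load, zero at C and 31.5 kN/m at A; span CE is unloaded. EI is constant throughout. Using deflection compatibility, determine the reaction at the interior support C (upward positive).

R_C = 76.28 kN

Insert a hinge at C; M_C is the redundant, and each span becomes simply supported.
Rotations at C on the released spans (each span's end-slope, ×1/EI):
  span AC: triangular load, peak 31.5: 7w₀L³/(360EI) = 815.2/EI
  relative rotation θ_0 = (815.2 + 0)/EI = 815.2/EI
A unit hogging moment at C produces rotation L₁/(3EI) + L₂/(3EI) = 7.667/EI.
Compatibility: M_C·(L₁+L₂)/(3EI) = θ_0, giving M_C = 106.3 kN·m (hogging).
Span AC, ΣM about A with M_C applied at C: R_C^{AC}·11 = 635.2 + 106.3, so R_C^{AC} = 67.42 kN and R_A = 173.2 − 67.42 = 105.8 kN.
Span CE, ΣM about E: R_C^{CE}·12 = 0 + 106.3, so R_C^{CE} = 8.861 kN and R_E = 0 − 8.861 = -8.861 kN.
R_C = 67.42 + 8.861 = 76.28 kN.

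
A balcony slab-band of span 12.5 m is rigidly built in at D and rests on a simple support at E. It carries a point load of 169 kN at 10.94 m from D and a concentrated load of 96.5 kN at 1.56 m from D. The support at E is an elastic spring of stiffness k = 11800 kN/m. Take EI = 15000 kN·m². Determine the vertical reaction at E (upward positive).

R_E = 139.4 kN

Take the reaction at E as the redundant and release it; the primary structure is a cantilever fixed at D.
Downward deflection at the released point E due to the loads:
  point load 169 at a = 10.94: Pa²(3L − a)/(6EI) = 89536/EI
  point load 96.5 at a = 1.56: Pa²(3L − a)/(6EI) = 1407/EI
  δ_0 = 90943/EI
Flexibility coefficient — unit upward force at E: δ_{EE} = L³/(3EI) = 651/EI.
With EI = 15000 kN·m²: δ_0 = 6.0629 m and δ_{EE} = 0.043403 m/kN.
Compatibility — the spring shortens by R_E/k under the reaction it provides: δ_0 − R_E·δ_{EE} = R_E/k. With 1/k = 0.000085 m/kN, R_E = δ_0 / (δ_{EE} + 1/k) = 6.0629 / (0.043403 + 0.000085) = 139.4 kN.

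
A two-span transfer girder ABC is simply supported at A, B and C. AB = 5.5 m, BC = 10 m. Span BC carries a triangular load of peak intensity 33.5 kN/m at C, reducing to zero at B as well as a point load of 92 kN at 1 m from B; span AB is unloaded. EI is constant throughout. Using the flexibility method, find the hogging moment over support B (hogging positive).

Take M_B as the redundant. Released structure: two simple spans AB and BC with a hinge at B.
Discontinuity in slope at B on the released structure — sum the simple-span end rotations:
  span BC: triangular load, peak 33.5: 7w₀L³/(360EI) = 651.4/EI
  span BC: point load 92 at a = 1: Pab(L + b)/(6LEI) = 262.2/EI
  relative rotation θ_0 = (0 + 913.6)/EI = 913.6/EI
A unit hogging moment at B produces rotation L₁/(3EI) + L₂/(3EI) = 5.167/EI.
Slope continuity at B: θ_0 = M_B·5.167/EI, so M_B = 913.6/5.167 = 176.8 kN·m (hogging).

M_B = 176.8 kN·m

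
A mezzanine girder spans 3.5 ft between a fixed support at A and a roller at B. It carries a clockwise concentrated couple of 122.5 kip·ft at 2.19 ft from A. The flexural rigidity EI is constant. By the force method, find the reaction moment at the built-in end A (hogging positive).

M_A = -35.51 kip·ft

Remove the prop at B; the released (primary) structure is a cantilever built in at A.
Downward deflection at the released point B due to the loads:
  clockwise couple 122.5 at a = 2.19: M₀a(2L − a)/(2EI) = 645.2/EI
Tip deflection under a unit load at B: L³/(3EI) = 14.29/EI.
The prop prevents deflection at B: R_B = δ_0/δ_{BB} = 645.2/14.29 = 45.15 kip.
Moment equilibrium about A: M_A = Σ(load moments about A) − R_B·L = 122.5 − 45.15×3.5 = -35.51 kip·ft.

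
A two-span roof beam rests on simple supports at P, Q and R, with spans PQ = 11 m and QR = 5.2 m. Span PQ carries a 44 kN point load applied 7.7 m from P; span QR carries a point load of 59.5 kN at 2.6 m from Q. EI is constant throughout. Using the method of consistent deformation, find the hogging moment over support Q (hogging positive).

M_Q = 77.28 kN·m

Release continuity at Q by inserting a hinge; the redundant is the internal moment M_Q. The primary structure is two simply-supported spans PQ and QR.
Rotations at Q on the released spans (each span's end-slope, ×1/EI):
  span PQ: point load 44 at a = 7.7: Pab(L + a)/(6LEI) = 316.8/EI
  span QR: point load 59.5 at a = 2.6: Pab(L + b)/(6LEI) = 100.6/EI
  relative rotation θ_0 = (316.8 + 100.6)/EI = 417.3/EI
A unit hogging moment at Q produces rotation L₁/(3EI) + L₂/(3EI) = 5.4/EI.
Slope continuity at Q: θ_0 = M_Q·5.4/EI, so M_Q = 417.3/5.4 = 77.28 kN·m (hogging).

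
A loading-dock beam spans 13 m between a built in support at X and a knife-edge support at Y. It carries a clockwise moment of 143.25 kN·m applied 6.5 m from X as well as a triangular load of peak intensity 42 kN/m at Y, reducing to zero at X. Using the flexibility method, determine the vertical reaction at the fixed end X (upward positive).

R_X = 110.5 kN

Release the roller at Y. Primary structure: cantilever fixed at X.
Primary-structure tip deflection at Y by superposition:
  clockwise couple 143.25 at a = 6.5: M₀a(2L − a)/(2EI) = 9078/EI
  triangular load, peak 42 at the free end: 11w₀L⁴/(120EI) = 109960/EI
  δ_0 = 119038/EI
Flexibility coefficient — unit upward force at Y: δ_{YY} = L³/(3EI) = 732.3/EI.
Compatibility at Y: δ_0 − R_Y·δ_{YY} = 0, so R_Y = 119038/732.3 = 162.5 kN.
Vertical equilibrium: R_X = ΣP − R_Y = 273 − 162.5 = 110.5 kN.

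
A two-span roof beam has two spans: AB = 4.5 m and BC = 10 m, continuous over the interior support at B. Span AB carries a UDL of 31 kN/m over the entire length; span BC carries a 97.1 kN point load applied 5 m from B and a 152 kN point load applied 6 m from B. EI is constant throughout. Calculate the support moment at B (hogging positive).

M_B = 326 kN·m

Take M_B as the redundant. Released structure: two simple spans AB and BC with a hinge at B.
Discontinuity in slope at B on the released structure — sum the simple-span end rotations:
  span AB: UDL 31: wL³/(24EI) = 117.7/EI
  span BC: point load 97.1 at a = 5: Pab(L + b)/(6LEI) = 606.9/EI
  span BC: point load 152 at a = 6: Pab(L + b)/(6LEI) = 851.2/EI
  relative rotation θ_0 = (117.7 + 1458)/EI = 1576/EI
A unit hogging moment at B produces rotation L₁/(3EI) + L₂/(3EI) = 4.833/EI.
Slope continuity at B: θ_0 = M_B·4.833/EI, so M_B = 1576/4.833 = 326 kN·m (hogging).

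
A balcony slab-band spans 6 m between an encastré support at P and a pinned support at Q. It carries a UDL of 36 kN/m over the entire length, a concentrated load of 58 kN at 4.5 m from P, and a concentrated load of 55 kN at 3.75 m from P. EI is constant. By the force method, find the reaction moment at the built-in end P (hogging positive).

Choose R_Q as the redundant. The primary structure is the cantilever fixed at P.
Deflection at Q on the released cantilever, summing each load's contribution:
  UDL 36: wL⁴/(8EI) = 5832/EI
  point load 58 at a = 4.5: Pa²(3L − a)/(6EI) = 2643/EI
  point load 55 at a = 3.75: Pa²(3L − a)/(6EI) = 1837/EI
  δ_0 = 10312/EI
Flexibility coefficient — unit upward force at Q: δ_{QQ} = L³/(3EI) = 72/EI.
Compatibility at Q: δ_0 − R_Q·δ_{QQ} = 0, so R_Q = 10312/72 = 143.2 kN.
Moment equilibrium about P: M_P = Σ(load moments about P) − R_Q·L = 1115 − 143.2×6 = 256 kN·m.

M_P = 256 kN·m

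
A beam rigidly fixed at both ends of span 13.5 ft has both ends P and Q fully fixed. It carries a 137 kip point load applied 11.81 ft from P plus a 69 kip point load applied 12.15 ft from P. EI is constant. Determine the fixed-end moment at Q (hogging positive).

M_Q = 252.6 kip·ft

Take the two fixed-end moments M_P, M_Q as redundants; the released structure is the simple span PQ.
End rotations of the released simple span under the applied load (×1/EI):
  at P: point load 137 at a = 11.81: Pab(L + b)/(6LEI) = 512.8/EI
  at Q: point load 137 at a = 11.81: Pab(L + a)/(6LEI) = 854.4/EI
  at P: point load 69 at a = 12.15: Pab(L + b)/(6LEI) = 207.5/EI
  at Q: point load 69 at a = 12.15: Pab(L + a)/(6LEI) = 358.4/EI
  θ_P0 = 720.3/EI,  θ_Q0 = 1213/EI
Flexibility coefficients: a unit moment at one end gives L/(3EI) there and L/(6EI) at the far end, so f₁₁ = f₂₂ = 4.5/EI and f₁₂ = f₂₁ = 2.25/EI.
Compatibility — zero rotation at each built-in end:
  4.5 M_P + 2.25 M_Q = 720.3
  2.25 M_P + 4.5 M_Q = 1213
Solving the pair gives M_P = 33.74 kip·ft and M_Q = 252.6 kip·ft (hogging).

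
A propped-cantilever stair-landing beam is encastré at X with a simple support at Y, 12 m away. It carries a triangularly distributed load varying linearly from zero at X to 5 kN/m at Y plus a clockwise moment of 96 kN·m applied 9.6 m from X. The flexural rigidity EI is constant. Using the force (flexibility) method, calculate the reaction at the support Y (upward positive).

Release the roller at Y. Primary structure: cantilever fixed at X.
Deflection at Y on the released cantilever, summing each load's contribution:
  triangular load, peak 5 at the free end: 11w₀L⁴/(120EI) = 9504/EI
  clockwise couple 96 at a = 9.6: M₀a(2L − a)/(2EI) = 6636/EI
  δ_0 = 16140/EI
Tip deflection under a unit load at Y: L³/(3EI) = 576/EI.
The prop prevents deflection at Y: R_Y = δ_0/δ_{YY} = 16140/576 = 28.02 kN.

R_Y = 28.02 kN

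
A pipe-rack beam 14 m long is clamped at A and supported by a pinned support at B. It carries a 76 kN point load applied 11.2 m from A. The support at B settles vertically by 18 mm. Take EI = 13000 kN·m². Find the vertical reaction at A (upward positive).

Take the reaction at B as the redundant and release it; the primary structure is a cantilever fixed at A.
Free-end deflection of the primary structure under the applied loading (downward +):
  point load 76 at a = 11.2: Pa²(3L − a)/(6EI) = 48938/EI
Tip deflection under a unit load at B: L³/(3EI) = 914.7/EI.
With EI = 13000 kN·m²: δ_0 = 3.7645 m and δ_{BB} = 0.070359 m/kN.
Compatibility — the beam at B must follow the support down by 0.018 m: δ_0 − R_B·δ_{BB} = 0.018, so R_B = (3.7645 − 0.018)/0.070359 = 53.25 kN.
Vertical equilibrium: R_A = ΣP − R_B = 76 − 53.25 = 22.75 kN.

R_A = 22.75 kN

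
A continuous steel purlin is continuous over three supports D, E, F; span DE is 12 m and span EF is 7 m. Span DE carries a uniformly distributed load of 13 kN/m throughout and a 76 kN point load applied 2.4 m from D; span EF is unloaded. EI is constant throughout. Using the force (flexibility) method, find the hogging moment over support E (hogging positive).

M_E = 203.1 kN·m

Take M_E as the redundant. Released structure: two simple spans DE and EF with a hinge at E.
Rotations at E on the released spans (each span's end-slope, ×1/EI):
  span DE: UDL 13: wL³/(24EI) = 936/EI
  span DE: point load 76 at a = 2.4: Pab(L + a)/(6LEI) = 350.2/EI
  relative rotation θ_0 = (1286 + 0)/EI = 1286/EI
A unit hogging moment at E produces rotation L₁/(3EI) + L₂/(3EI) = 6.333/EI.
Compatibility: M_E·(L₁+L₂)/(3EI) = θ_0, giving M_E = 203.1 kN·m (hogging).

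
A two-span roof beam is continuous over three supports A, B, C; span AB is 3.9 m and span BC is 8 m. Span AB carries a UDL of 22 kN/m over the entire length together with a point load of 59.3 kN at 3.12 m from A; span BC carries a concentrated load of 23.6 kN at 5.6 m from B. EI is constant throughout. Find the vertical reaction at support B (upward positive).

Release continuity at B by inserting a hinge; the redundant is the internal moment M_B. The primary structure is two simply-supported spans AB and BC.
End slopes at the hinge B, treating each span as simply supported:
  span AB: UDL 22: wL³/(24EI) = 54.38/EI
  span AB: point load 59.3 at a = 3.12: Pab(L + a)/(6LEI) = 43.29/EI
  span BC: point load 23.6 at a = 5.6: Pab(L + b)/(6LEI) = 68.72/EI
  relative rotation θ_0 = (97.67 + 68.72)/EI = 166.4/EI
A unit hogging moment at B produces rotation L₁/(3EI) + L₂/(3EI) = 3.967/EI.
Compatibility: M_B·(L₁+L₂)/(3EI) = θ_0, giving M_B = 41.95 kN·m (hogging).
Span AB, ΣM about A with M_B applied at B: R_B^{AB}·3.9 = 352.3 + 41.95, so R_B^{AB} = 101.1 kN and R_A = 145.1 − 101.1 = 44 kN.
Span BC, ΣM about C: R_B^{BC}·8 = 56.64 + 41.95, so R_B^{BC} = 12.32 kN and R_C = 23.6 − 12.32 = 11.28 kN.
R_B = 101.1 + 12.32 = 113.4 kN.

R_B = 113.4 kN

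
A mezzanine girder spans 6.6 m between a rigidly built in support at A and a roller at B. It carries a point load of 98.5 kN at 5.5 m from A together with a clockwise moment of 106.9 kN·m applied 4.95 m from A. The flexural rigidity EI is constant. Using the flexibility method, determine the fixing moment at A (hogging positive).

Choose R_B as the redundant. The primary structure is the cantilever fixed at A.
Free-end deflection of the primary structure under the applied loading (downward +):
  point load 98.5 at a = 5.5: Pa²(3L − a)/(6EI) = 7101/EI
  clockwise couple 106.9 at a = 4.95: M₀a(2L − a)/(2EI) = 2183/EI
  δ_0 = 9284/EI
Tip deflection under a unit load at B: L³/(3EI) = 95.83/EI.
Compatibility at B: δ_0 − R_B·δ_{BB} = 0, so R_B = 9284/95.83 = 96.88 kN.
Moment equilibrium about A: M_A = Σ(load moments about A) − R_B·L = 648.6 − 96.88×6.6 = 9.242 kN·m.

M_A = 9.242 kN·m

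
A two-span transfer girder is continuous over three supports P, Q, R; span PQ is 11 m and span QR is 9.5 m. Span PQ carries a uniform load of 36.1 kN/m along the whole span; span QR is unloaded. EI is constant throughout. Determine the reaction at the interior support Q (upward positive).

R_Q = 256 kN

Insert a hinge at Q; M_Q is the redundant, and each span becomes simply supported.
End slopes at the hinge Q, treating each span as simply supported:
  span PQ: UDL 36.1: wL³/(24EI) = 2002/EI
  relative rotation θ_0 = (2002 + 0)/EI = 2002/EI
A unit hogging moment at Q produces rotation L₁/(3EI) + L₂/(3EI) = 6.833/EI.
Slope continuity at Q: θ_0 = M_Q·6.833/EI, so M_Q = 2002/6.833 = 293 kN·m (hogging).
Span PQ, ΣM about P with M_Q applied at Q: R_Q^{PQ}·11 = 2184 + 293, so R_Q^{PQ} = 225.2 kN and R_P = 397.1 − 225.2 = 171.9 kN.
Span QR, ΣM about R: R_Q^{QR}·9.5 = 0 + 293, so R_Q^{QR} = 30.84 kN and R_R = 0 − 30.84 = -30.84 kN.
R_Q = 225.2 + 30.84 = 256 kN.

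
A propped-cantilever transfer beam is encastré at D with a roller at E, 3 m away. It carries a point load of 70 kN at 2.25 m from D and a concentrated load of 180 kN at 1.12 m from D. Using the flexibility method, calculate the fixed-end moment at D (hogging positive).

Take the reaction at E as the redundant and release it; the primary structure is a cantilever fixed at D.
Free-end deflection of the primary structure under the applied loading (downward +):
  point load 70 at a = 2.25: Pa²(3L − a)/(6EI) = 398.7/EI
  point load 180 at a = 1.12: Pa²(3L − a)/(6EI) = 296.5/EI
  δ_0 = 695.2/EI
Flexibility coefficient — unit upward force at E: δ_{EE} = L³/(3EI) = 9/EI.
Compatibility at E: δ_0 − R_E·δ_{EE} = 0, so R_E = 695.2/9 = 77.25 kN.
Moment equilibrium about D: M_D = Σ(load moments about D) − R_E·L = 359.1 − 77.25×3 = 127.4 kN·m.

M_D = 127.4 kN·m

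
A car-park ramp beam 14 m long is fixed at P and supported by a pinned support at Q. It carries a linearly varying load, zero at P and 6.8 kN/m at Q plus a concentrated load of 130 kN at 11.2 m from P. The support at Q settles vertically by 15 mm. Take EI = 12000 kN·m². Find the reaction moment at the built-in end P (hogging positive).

M_P = 255.2 kN·m

Release the roller at Q. Primary structure: cantilever fixed at P.
Deflection at Q on the released cantilever, summing each load's contribution:
  triangular load, peak 6.8 at the free end: 11w₀L⁴/(120EI) = 23946/EI
  point load 130 at a = 11.2: Pa²(3L − a)/(6EI) = 83710/EI
  δ_0 = 107656/EI
Tip deflection under a unit load at Q: L³/(3EI) = 914.7/EI.
With EI = 12000 kN·m²: δ_0 = 8.9714 m and δ_{QQ} = 0.076222 m/kN.
Compatibility — the beam at Q must follow the support down by 0.015 m: δ_0 − R_Q·δ_{QQ} = 0.015, so R_Q = (8.9714 − 0.015)/0.076222 = 117.5 kN.
Moment equilibrium about P: M_P = Σ(load moments about P) − R_Q·L = 1900 − 117.5×14 = 255.2 kN·m.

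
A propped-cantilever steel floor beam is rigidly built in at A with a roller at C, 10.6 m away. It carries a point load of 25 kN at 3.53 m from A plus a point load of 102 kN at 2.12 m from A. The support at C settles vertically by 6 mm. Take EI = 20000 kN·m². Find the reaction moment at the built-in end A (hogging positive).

Release the roller at C. Primary structure: cantilever fixed at A.
Free-end deflection of the primary structure under the applied loading (downward +):
  point load 25 at a = 3.53: Pa²(3L − a)/(6EI) = 1468/EI
  point load 102 at a = 2.12: Pa²(3L − a)/(6EI) = 2268/EI
  δ_0 = 3735/EI
Flexibility coefficient — unit upward force at C: δ_{CC} = L³/(3EI) = 397/EI.
With EI = 20000 kN·m²: δ_0 = 0.18677 m and δ_{CC} = 0.01985 m/kN.
Compatibility — the beam at C must follow the support down by 0.006 m: δ_0 − R_C·δ_{CC} = 0.006, so R_C = (0.18677 − 0.006)/0.01985 = 9.107 kN.
Moment equilibrium about A: M_A = Σ(load moments about A) − R_C·L = 304.5 − 9.107×10.6 = 208 kN·m.

M_A = 208 kN·m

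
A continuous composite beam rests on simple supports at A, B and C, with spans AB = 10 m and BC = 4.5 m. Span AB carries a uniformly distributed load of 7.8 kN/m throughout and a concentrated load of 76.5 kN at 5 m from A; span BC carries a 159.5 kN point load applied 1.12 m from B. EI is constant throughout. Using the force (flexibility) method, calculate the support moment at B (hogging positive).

M_B = 202.6 kN·m

Insert a hinge at B; M_B is the redundant, and each span becomes simply supported.
Rotations at B on the released spans (each span's end-slope, ×1/EI):
  span AB: UDL 7.8: wL³/(24EI) = 325/EI
  span AB: point load 76.5 at a = 5: Pab(L + a)/(6LEI) = 478.1/EI
  span BC: point load 159.5 at a = 1.12: Pab(L + b)/(6LEI) = 176.2/EI
  relative rotation θ_0 = (803.1 + 176.2)/EI = 979.3/EI
A unit hogging moment at B produces rotation L₁/(3EI) + L₂/(3EI) = 4.833/EI.
Compatibility: M_B·(L₁+L₂)/(3EI) = θ_0, giving M_B = 202.6 kN·m (hogging).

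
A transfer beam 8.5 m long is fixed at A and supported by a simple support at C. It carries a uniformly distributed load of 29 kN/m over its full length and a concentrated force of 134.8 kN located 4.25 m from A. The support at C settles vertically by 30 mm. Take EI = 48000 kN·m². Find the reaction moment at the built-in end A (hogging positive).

M_A = 536.5 kN·m

Take the reaction at C as the redundant and release it; the primary structure is a cantilever fixed at A.
Primary-structure tip deflection at C by superposition:
  UDL 29: wL⁴/(8EI) = 18923/EI
  point load 134.8 at a = 4.25: Pa²(3L − a)/(6EI) = 8623/EI
  δ_0 = 27546/EI
Flexibility coefficient — unit upward force at C: δ_{CC} = L³/(3EI) = 204.7/EI.
With EI = 48000 kN·m²: δ_0 = 0.57388 m and δ_{CC} = 0.004265 m/kN.
Compatibility — the beam at C must follow the support down by 0.03 m: δ_0 − R_C·δ_{CC} = 0.03, so R_C = (0.57388 − 0.03)/0.004265 = 127.5 kN.
Moment equilibrium about A: M_A = Σ(load moments about A) − R_C·L = 1621 − 127.5×8.5 = 536.5 kN·m.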